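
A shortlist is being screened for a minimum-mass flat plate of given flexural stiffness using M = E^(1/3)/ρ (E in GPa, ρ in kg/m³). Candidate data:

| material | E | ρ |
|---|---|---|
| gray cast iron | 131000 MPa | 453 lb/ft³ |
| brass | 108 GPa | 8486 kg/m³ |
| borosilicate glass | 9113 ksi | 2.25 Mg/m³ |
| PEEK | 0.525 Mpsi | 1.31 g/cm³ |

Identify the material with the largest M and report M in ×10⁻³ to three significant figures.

In SI units:
  gray cast iron: E = 131.0 GPa, ρ = 7256 kg/m³
  brass: E = 108.0 GPa, ρ = 8486 kg/m³
  borosilicate glass: E = 62.83 GPa, ρ = 2250 kg/m³
  PEEK: E = 3.620 GPa, ρ = 1310 kg/m³
  borosilicate glass: M = 1.77×10⁻³
  PEEK: M = 1.17×10⁻³
  gray cast iron: M = 0.700×10⁻³
  brass: M = 0.561×10⁻³
The maximum is for borosilicate glass.

borosilicate glass, M = 1.77×10⁻³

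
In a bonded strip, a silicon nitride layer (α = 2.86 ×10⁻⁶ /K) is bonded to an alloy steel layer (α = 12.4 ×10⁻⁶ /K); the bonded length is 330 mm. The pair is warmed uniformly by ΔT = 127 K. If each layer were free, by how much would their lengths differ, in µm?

Δα = |2.86 − 12.4|×10⁻⁶/K = 9.54×10⁻⁶/K.
ΔL_mismatch = Δα·L·ΔT = 9.54×10⁻⁶ × 330.0 mm × 127.0 K = 400 µm.

400 µm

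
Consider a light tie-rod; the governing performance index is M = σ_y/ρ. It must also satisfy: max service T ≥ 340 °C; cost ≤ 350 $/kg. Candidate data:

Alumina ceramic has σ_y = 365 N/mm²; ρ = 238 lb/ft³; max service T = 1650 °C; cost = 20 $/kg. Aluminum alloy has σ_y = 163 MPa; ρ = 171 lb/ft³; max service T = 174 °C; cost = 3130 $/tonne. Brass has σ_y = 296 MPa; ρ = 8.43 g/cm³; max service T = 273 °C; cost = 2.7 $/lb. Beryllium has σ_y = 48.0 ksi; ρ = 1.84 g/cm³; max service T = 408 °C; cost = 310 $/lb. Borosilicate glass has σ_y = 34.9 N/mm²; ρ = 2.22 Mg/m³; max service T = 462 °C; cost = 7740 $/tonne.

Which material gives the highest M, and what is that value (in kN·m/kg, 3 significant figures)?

Screen on constraints: max service T ≥ 340 °C; cost ≤ 350 $/kg. Survivors: alumina ceramic, borosilicate glass.
In SI units:
  alumina ceramic: σ_y = 365.0 MPa, ρ = 3812 kg/m³
  borosilicate glass: σ_y = 34.90 MPa, ρ = 2220 kg/m³
  alumina ceramic: M = 95.7 kN·m/kg
  borosilicate glass: M = 15.7 kN·m/kg
Alumina ceramic ranks first.

alumina ceramic, M = 95.7 kN·m/kg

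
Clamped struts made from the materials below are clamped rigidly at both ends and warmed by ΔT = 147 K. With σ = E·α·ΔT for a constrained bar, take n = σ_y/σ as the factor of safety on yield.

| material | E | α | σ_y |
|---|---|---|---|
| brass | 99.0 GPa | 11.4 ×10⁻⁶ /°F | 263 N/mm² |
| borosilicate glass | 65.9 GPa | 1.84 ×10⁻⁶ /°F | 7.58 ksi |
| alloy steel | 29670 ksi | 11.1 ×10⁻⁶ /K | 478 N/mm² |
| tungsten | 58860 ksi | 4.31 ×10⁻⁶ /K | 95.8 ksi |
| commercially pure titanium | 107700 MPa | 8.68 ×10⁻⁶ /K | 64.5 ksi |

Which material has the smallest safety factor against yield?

Per material, after unit conversion:
  brass: E = 99.00, α = 20.5, σ_y = 263.0 → σ = 299 MPa, n = 0.881
  borosilicate glass: E = 65.90, α = 3.31, σ_y = 52.26 → σ = 32.1 MPa, n = 1.63
  alloy steel: E = 204.6, α = 11.1, σ_y = 478.0 → σ = 334 MPa, n = 1.43
  tungsten: E = 405.8, α = 4.31, σ_y = 660.5 → σ = 257 MPa, n = 2.57
  commercially pure titanium: E = 107.7, α = 8.68, σ_y = 444.7 → σ = 137 MPa, n = 3.24
Smallest n: brass with n = 0.881.

brass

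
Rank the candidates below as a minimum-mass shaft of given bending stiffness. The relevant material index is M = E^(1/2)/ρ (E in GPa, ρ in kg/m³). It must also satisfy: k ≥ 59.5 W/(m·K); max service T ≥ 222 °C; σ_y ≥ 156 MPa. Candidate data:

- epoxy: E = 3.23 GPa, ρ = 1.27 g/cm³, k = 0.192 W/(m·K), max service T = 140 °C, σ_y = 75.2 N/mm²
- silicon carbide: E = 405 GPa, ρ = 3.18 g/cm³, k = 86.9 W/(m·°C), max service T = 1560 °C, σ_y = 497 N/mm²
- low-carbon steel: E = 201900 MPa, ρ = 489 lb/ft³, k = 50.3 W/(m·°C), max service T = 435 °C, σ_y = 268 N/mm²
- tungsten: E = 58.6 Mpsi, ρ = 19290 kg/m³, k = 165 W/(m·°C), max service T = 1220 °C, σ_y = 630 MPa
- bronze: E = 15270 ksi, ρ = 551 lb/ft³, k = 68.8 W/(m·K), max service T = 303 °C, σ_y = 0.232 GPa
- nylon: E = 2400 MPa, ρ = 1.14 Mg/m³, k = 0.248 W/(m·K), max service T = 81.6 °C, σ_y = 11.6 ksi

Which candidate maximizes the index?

silicon carbide

Screen on constraints: k ≥ 59.5 W/(m·K); max service T ≥ 222 °C; σ_y ≥ 156 MPa. Survivors: silicon carbide, tungsten, bronze.
Convert each candidate to consistent units, then evaluate M:
  silicon carbide: E = 405.0 GPa, ρ = 3180 kg/m³
  tungsten: E = 404.0 GPa, ρ = 19290 kg/m³
  bronze: E = 105.3 GPa, ρ = 8826 kg/m³
  silicon carbide: M = 6.33×10⁻³
  bronze: M = 1.16×10⁻³
  tungsten: M = 1.04×10⁻³
Highest index: silicon carbide.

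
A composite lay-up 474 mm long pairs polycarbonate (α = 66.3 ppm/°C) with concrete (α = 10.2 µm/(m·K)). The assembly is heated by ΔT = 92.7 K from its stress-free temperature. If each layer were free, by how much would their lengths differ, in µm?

2470 µm

Δα = |66.3 − 10.2|×10⁻⁶/K = 56.1×10⁻⁶/K.
ΔL_mismatch = Δα·L·ΔT = 56.1×10⁻⁶ × 474.0 mm × 92.7 K = 2470 µm.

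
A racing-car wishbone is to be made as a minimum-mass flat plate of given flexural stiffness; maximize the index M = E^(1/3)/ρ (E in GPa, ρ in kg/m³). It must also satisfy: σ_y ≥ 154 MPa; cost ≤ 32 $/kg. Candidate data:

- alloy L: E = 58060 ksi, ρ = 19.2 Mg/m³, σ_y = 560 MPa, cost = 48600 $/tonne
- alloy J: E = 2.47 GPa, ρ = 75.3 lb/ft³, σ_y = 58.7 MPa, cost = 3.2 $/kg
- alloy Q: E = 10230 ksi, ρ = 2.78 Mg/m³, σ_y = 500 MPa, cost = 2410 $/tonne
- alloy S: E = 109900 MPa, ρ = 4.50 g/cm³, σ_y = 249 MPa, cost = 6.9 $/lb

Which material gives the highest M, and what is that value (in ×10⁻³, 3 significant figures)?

Screen on constraints: σ_y ≥ 154 MPa; cost ≤ 32 $/kg. Survivors: alloy Q, alloy S.
In SI units:
  alloy Q: E = 70.53 GPa, ρ = 2780 kg/m³
  alloy S: E = 109.9 GPa, ρ = 4500 kg/m³
  alloy Q: M = 1.49×10⁻³
  alloy S: M = 1.06×10⁻³
Alloy Q ranks first.

alloy Q, M = 1.49×10⁻³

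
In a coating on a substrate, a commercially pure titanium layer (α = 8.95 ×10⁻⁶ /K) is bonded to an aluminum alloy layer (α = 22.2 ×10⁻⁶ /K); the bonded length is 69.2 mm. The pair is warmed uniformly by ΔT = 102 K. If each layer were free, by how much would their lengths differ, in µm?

93.5 µm

Δα = |8.95 − 22.2|×10⁻⁶/K = 13.2×10⁻⁶/K.
ΔL_mismatch = Δα·L·ΔT = 13.2×10⁻⁶ × 69.2 mm × 102.0 K = 93.5 µm.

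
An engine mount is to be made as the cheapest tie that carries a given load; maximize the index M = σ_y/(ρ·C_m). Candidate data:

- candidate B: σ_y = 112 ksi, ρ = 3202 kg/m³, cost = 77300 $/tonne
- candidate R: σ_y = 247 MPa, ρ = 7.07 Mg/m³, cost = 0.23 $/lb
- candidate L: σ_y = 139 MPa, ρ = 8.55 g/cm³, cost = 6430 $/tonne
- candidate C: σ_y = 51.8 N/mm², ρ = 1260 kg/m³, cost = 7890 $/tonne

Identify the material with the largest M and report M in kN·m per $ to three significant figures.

candidate R, M = 68.9 kN·m per $

In SI units:
  candidate B: σ_y = 772.2 MPa, ρ = 3202 kg/m³, cost = 77.30 $/kg
  candidate R: σ_y = 247.0 MPa, ρ = 7070 kg/m³, cost = 0.5071 $/kg
  candidate L: σ_y = 139.0 MPa, ρ = 8550 kg/m³, cost = 6.430 $/kg
  candidate C: σ_y = 51.80 MPa, ρ = 1260 kg/m³, cost = 7.890 $/kg
  candidate R: M = 68.9 kN·m per $
  candidate C: M = 5.21 kN·m per $
  candidate B: M = 3.12 kN·m per $
  candidate L: M = 2.53 kN·m per $
Candidate R ranks first.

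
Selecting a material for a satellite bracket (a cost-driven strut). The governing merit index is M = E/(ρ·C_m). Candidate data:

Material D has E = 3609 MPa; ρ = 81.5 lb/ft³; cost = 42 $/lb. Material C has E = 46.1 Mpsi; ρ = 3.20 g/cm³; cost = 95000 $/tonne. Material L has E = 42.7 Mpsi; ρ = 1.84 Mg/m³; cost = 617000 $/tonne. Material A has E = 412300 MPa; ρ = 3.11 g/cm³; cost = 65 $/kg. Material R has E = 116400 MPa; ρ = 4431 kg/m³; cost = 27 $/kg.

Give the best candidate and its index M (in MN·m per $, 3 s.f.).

Convert each candidate to consistent units, then evaluate M:
  material D: E = 3.609 GPa, ρ = 1306 kg/m³, cost = 92.59 $/kg
  material C: E = 317.8 GPa, ρ = 3200 kg/m³, cost = 95.00 $/kg
  material L: E = 294.4 GPa, ρ = 1840 kg/m³, cost = 617.0 $/kg
  material A: E = 412.3 GPa, ρ = 3110 kg/m³, cost = 65.00 $/kg
  material R: E = 116.4 GPa, ρ = 4431 kg/m³, cost = 27.00 $/kg
  material A: M = 2.04 MN·m per $
  material C: M = 1.05 MN·m per $
  material R: M = 0.973 MN·m per $
  material L: M = 0.259 MN·m per $
  material D: M = 0.0299 MN·m per $
The maximum is for material A.

material A, M = 2.04 MN·m per $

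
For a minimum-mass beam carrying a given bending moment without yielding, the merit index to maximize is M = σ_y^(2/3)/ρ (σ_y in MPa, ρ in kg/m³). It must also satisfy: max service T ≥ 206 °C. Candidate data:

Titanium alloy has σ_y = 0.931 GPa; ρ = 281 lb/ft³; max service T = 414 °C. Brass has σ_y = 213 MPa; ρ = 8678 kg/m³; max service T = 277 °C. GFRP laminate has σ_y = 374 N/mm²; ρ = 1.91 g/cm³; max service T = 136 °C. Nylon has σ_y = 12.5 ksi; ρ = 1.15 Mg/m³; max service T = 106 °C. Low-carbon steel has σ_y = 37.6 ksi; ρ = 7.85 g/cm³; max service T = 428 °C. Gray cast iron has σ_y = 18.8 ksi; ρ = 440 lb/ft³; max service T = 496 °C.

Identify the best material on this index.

titanium alloy

Screen on constraints: max service T ≥ 206 °C. Survivors: titanium alloy, brass, low-carbon steel, gray cast iron.
Normalizing units and computing the index:
  titanium alloy: σ_y = 931.0 MPa, ρ = 4501 kg/m³
  brass: σ_y = 213.0 MPa, ρ = 8678 kg/m³
  low-carbon steel: σ_y = 259.2 MPa, ρ = 7850 kg/m³
  gray cast iron: σ_y = 129.6 MPa, ρ = 7048 kg/m³
  titanium alloy: M = 21.2×10⁻³
  low-carbon steel: M = 5.18×10⁻³
  brass: M = 4.11×10⁻³
  gray cast iron: M = 3.63×10⁻³
The maximum is for titanium alloy.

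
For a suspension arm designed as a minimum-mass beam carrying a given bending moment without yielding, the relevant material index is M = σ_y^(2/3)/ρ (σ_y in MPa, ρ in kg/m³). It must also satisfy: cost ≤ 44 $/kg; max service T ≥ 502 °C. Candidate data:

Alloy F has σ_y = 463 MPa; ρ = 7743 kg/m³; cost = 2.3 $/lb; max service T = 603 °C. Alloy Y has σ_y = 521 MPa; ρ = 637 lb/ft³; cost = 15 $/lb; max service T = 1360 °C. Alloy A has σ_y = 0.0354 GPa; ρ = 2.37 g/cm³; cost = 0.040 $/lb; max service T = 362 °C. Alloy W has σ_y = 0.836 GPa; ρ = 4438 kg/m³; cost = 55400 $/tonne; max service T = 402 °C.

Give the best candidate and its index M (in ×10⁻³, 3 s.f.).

Screen on constraints: cost ≤ 44 $/kg; max service T ≥ 502 °C. Survivors: alloy F, alloy Y.
In SI units:
  alloy F: σ_y = 463.0 MPa, ρ = 7743 kg/m³
  alloy Y: σ_y = 521.0 MPa, ρ = 10200 kg/m³
  alloy F: M = 7.73×10⁻³
  alloy Y: M = 6.35×10⁻³
Alloy F ranks first.

alloy F, M = 7.73×10⁻³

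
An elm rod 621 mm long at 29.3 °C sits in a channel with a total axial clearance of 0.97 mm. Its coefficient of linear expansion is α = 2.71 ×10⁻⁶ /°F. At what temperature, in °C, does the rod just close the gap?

350 °C

α = 2.71×10⁻⁶/°F × 9/5 = 4.88×10⁻⁶/K.
α·L₀·ΔT = 0.97 mm ⇒ ΔT = 0.97 / (4.88×10⁻⁶ × 621.0) = 320.2 K.
T = 29.3 + 320.2 = 349.5 °C.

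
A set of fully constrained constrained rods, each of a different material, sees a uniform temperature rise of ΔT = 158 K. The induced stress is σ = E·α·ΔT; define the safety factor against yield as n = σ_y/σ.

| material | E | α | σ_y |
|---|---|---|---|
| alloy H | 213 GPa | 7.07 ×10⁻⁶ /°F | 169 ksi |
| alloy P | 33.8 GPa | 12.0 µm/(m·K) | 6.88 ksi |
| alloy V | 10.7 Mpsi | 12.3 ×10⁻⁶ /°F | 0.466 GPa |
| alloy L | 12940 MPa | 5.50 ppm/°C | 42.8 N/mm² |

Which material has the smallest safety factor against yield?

alloy P

Converting E to GPa, α to ×10⁻⁶/K, σ_y to MPa, then σ and n for each:
  alloy H: E = 213.0, α = 12.7, σ_y = 1165 → σ = 428 MPa, n = 2.72
  alloy P: E = 33.80, α = 12.0, σ_y = 47.44 → σ = 64.1 MPa, n = 0.740
  alloy V: E = 73.77, α = 22.1, σ_y = 466.0 → σ = 258 MPa, n = 1.81
  alloy L: E = 12.94, α = 5.50, σ_y = 42.80 → σ = 11.2 MPa, n = 3.81
Smallest n: alloy P with n = 0.740.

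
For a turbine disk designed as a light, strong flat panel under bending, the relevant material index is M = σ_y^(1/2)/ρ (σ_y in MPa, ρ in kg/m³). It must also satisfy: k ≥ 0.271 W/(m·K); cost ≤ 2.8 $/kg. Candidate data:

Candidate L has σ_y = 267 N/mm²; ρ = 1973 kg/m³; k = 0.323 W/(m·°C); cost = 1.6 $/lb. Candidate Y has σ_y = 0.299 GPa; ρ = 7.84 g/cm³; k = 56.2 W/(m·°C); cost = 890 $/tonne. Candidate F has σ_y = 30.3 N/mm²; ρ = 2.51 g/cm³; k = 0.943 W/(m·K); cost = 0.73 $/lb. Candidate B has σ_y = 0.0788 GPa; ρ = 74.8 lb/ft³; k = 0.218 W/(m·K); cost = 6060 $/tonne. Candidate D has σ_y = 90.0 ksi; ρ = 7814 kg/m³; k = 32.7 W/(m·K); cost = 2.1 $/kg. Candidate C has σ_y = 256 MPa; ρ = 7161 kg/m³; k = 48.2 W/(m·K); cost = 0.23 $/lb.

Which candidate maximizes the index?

candidate D

Screen on constraints: k ≥ 0.271 W/(m·K); cost ≤ 2.8 $/kg. Survivors: candidate Y, candidate F, candidate D, candidate C.
Putting every candidate on a common basis:
  candidate Y: σ_y = 299.0 MPa, ρ = 7840 kg/m³
  candidate F: σ_y = 30.30 MPa, ρ = 2510 kg/m³
  candidate D: σ_y = 620.5 MPa, ρ = 7814 kg/m³
  candidate C: σ_y = 256.0 MPa, ρ = 7161 kg/m³
  candidate D: M = 3.19×10⁻³
  candidate C: M = 2.23×10⁻³
  candidate Y: M = 2.21×10⁻³
  candidate F: M = 2.19×10⁻³
Candidate D ranks first.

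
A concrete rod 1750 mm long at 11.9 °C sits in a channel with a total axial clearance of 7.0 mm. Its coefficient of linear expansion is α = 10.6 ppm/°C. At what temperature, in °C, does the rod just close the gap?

389 °C

α·L₀·ΔT = 7.0 mm ⇒ ΔT = 7.0 / (10.6×10⁻⁶ × 1750.0) = 377.4 K.
T = 11.9 + 377.4 = 389.3 °C.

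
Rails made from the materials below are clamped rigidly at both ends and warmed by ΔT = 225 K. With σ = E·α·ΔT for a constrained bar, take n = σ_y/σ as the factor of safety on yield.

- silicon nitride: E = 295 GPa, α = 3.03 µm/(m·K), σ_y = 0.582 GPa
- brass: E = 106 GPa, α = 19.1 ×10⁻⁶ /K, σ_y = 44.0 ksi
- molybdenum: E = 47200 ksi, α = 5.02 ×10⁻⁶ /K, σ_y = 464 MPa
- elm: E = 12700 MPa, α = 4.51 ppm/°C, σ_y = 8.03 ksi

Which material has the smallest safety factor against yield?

With everything in SI (GPa, ×10⁻⁶/K, MPa):
  silicon nitride: E = 295.0, α = 3.03, σ_y = 582.0 → σ = 201 MPa, n = 2.89
  brass: E = 106.0, α = 19.1, σ_y = 303.4 → σ = 456 MPa, n = 0.666
  molybdenum: E = 325.4, α = 5.02, σ_y = 464.0 → σ = 368 MPa, n = 1.26
  elm: E = 12.70, α = 4.51, σ_y = 55.36 → σ = 12.9 MPa, n = 4.30
Smallest n: brass with n = 0.666.

brass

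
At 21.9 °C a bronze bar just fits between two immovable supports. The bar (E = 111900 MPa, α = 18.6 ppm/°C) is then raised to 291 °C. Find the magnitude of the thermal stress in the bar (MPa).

560 MPa

E = 111900 MPa = 111.9 GPa.
ΔT = 269.1 K. Constrained thermal stress σ = E·α·ΔT = 111.9×10³ MPa × 18.6×10⁻⁶ × 269.1 = 560 MPa (compressive).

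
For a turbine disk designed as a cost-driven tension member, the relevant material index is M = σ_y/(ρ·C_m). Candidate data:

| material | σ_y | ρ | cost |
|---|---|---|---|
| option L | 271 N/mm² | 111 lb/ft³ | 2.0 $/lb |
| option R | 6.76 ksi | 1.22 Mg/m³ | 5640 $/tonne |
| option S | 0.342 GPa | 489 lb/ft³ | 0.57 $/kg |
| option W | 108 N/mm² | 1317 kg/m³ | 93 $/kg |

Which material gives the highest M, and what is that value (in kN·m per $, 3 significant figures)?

option S, M = 76.6 kN·m per $

In SI units:
  option L: σ_y = 271.0 MPa, ρ = 1778 kg/m³, cost = 4.409 $/kg
  option R: σ_y = 46.61 MPa, ρ = 1220 kg/m³, cost = 5.640 $/kg
  option S: σ_y = 342.0 MPa, ρ = 7833 kg/m³, cost = 0.5700 $/kg
  option W: σ_y = 108.0 MPa, ρ = 1317 kg/m³, cost = 93.00 $/kg
  option S: M = 76.6 kN·m per $
  option L: M = 34.6 kN·m per $
  option R: M = 6.77 kN·m per $
  option W: M = 0.882 kN·m per $
Option S ranks first.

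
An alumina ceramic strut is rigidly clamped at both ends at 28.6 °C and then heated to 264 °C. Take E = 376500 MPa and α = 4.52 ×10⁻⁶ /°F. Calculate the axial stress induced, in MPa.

721 MPa

E = 376500 MPa = 376.5 GPa.
α = 4.52×10⁻⁶/°F × 9/5 = 8.14×10⁻⁶/K.
ΔT = 235.4 K. Constrained thermal stress σ = E·α·ΔT = 376.5×10³ MPa × 8.14×10⁻⁶ × 235.4 = 721 MPa (compressive).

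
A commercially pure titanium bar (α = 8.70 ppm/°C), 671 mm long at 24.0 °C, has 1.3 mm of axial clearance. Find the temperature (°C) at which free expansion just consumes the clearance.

α·L₀·ΔT = 1.3 mm ⇒ ΔT = 1.3 / (8.70×10⁻⁶ × 671.0) = 222.7 K.
T = 24.0 + 222.7 = 246.7 °C.

247 °C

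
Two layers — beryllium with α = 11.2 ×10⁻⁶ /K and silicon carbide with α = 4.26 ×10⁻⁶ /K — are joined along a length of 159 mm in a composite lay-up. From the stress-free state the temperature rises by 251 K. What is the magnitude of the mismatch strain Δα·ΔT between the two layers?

1.74×10⁻³

Δα = |11.2 − 4.26|×10⁻⁶/K = 6.94×10⁻⁶/K.
Mismatch strain = Δα·ΔT = 6.94×10⁻⁶ × 251.0 = 1.74×10⁻³.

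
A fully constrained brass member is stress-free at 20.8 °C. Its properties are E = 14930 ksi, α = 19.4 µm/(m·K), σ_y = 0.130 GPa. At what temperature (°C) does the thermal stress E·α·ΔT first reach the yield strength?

85.9 °C

E = 14930 ksi = 102.9 GPa.
σ_y = 0.130 GPa = 130.0 MPa.
E·α·ΔT = 130.0 MPa ⇒ ΔT = 130.0 / (102.9×10³ × 19.4×10⁻⁶) = 65.10 K.
T = 20.8 + 65.10 = 85.90 °C.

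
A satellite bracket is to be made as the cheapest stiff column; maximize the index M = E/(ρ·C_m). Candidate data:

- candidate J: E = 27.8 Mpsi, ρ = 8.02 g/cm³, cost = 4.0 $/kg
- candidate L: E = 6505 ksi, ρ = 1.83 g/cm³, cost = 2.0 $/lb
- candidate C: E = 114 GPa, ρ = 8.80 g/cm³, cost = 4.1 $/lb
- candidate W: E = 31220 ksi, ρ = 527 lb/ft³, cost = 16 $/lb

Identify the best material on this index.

After converting to SI:
  candidate J: E = 191.7 GPa, ρ = 8020 kg/m³, cost = 4.000 $/kg
  candidate L: E = 44.85 GPa, ρ = 1830 kg/m³, cost = 4.409 $/kg
  candidate C: E = 114.0 GPa, ρ = 8800 kg/m³, cost = 9.039 $/kg
  candidate W: E = 215.3 GPa, ρ = 8442 kg/m³, cost = 35.27 $/kg
  candidate J: M = 5.97 MN·m per $
  candidate L: M = 5.56 MN·m per $
  candidate C: M = 1.43 MN·m per $
  candidate W: M = 0.723 MN·m per $
The maximum is for candidate J.

candidate J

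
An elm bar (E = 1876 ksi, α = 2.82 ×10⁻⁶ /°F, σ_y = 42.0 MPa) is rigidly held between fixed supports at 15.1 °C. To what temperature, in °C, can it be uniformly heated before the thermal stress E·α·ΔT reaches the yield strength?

E = 1876 ksi = 12.93 GPa.
α = 2.82×10⁻⁶/°F × 9/5 = 5.08×10⁻⁶/K.
E·α·ΔT = 42.00 MPa ⇒ ΔT = 42.00 / (12.93×10³ × 5.08×10⁻⁶) = 639.7 K.
T = 15.1 + 639.7 = 654.8 °C.

655 °C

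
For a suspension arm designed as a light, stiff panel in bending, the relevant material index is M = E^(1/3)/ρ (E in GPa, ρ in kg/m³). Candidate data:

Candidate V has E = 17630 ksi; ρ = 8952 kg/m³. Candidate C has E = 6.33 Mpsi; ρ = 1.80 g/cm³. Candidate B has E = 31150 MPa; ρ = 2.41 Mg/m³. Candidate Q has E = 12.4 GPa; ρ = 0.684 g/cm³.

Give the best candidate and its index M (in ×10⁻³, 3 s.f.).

After converting to SI:
  candidate V: E = 121.6 GPa, ρ = 8952 kg/m³
  candidate C: E = 43.64 GPa, ρ = 1800 kg/m³
  candidate B: E = 31.15 GPa, ρ = 2410 kg/m³
  candidate Q: E = 12.40 GPa, ρ = 684.0 kg/m³
  candidate Q: M = 3.38×10⁻³
  candidate C: M = 1.96×10⁻³
  candidate B: M = 1.31×10⁻³
  candidate V: M = 0.553×10⁻³
The maximum is for candidate Q.

candidate Q, M = 3.38×10⁻³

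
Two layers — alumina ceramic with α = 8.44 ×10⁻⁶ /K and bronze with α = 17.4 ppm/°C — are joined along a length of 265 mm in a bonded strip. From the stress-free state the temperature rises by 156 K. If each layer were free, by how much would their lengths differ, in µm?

Δα = |8.44 − 17.4|×10⁻⁶/K = 8.96×10⁻⁶/K.
ΔL_mismatch = Δα·L·ΔT = 8.96×10⁻⁶ × 265.0 mm × 156.0 K = 370 µm.

370 µm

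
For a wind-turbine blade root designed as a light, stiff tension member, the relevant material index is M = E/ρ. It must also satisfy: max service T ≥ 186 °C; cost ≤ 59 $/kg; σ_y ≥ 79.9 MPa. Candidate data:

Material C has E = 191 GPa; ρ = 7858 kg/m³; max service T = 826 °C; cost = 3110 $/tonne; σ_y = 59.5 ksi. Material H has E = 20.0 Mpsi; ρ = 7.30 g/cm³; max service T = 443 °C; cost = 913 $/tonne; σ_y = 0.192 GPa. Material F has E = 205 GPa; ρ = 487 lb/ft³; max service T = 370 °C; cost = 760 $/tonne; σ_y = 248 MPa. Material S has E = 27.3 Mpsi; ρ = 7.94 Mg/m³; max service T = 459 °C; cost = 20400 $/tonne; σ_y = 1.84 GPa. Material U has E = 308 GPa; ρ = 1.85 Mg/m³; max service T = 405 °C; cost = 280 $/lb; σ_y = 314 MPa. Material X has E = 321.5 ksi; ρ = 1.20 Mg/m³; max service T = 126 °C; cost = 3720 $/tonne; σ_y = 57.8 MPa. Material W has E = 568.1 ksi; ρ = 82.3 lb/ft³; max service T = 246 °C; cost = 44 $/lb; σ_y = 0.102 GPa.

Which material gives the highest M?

material F

Screen on constraints: max service T ≥ 186 °C; cost ≤ 59 $/kg; σ_y ≥ 79.9 MPa. Survivors: material C, material H, material F, material S.
After converting to SI:
  material C: E = 191.0 GPa, ρ = 7858 kg/m³
  material H: E = 137.9 GPa, ρ = 7300 kg/m³
  material F: E = 205.0 GPa, ρ = 7801 kg/m³
  material S: E = 188.2 GPa, ρ = 7940 kg/m³
  material F: M = 26.3 MN·m/kg
  material C: M = 24.3 MN·m/kg
  material S: M = 23.7 MN·m/kg
  material H: M = 18.9 MN·m/kg
The maximum is for material F.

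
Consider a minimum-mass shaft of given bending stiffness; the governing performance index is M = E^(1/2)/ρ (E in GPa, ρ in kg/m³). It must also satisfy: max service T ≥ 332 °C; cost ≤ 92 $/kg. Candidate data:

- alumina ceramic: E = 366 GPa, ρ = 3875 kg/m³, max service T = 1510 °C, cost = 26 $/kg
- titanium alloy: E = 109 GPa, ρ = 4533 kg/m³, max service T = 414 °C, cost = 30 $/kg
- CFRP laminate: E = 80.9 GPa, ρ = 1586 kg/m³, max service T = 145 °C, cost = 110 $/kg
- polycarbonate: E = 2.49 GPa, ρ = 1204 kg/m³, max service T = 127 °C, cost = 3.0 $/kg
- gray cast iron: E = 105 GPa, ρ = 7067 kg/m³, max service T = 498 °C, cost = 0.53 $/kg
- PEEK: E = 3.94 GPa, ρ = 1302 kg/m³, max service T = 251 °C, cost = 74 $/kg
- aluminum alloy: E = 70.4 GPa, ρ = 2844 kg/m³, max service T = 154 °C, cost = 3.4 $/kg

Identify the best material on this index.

Screen on constraints: max service T ≥ 332 °C; cost ≤ 92 $/kg. Survivors: alumina ceramic, titanium alloy, gray cast iron.
Evaluate M for each candidate:
  alumina ceramic: M = 4.94×10⁻³
  titanium alloy: M = 2.30×10⁻³
  gray cast iron: M = 1.45×10⁻³
Highest index: alumina ceramic.

alumina ceramic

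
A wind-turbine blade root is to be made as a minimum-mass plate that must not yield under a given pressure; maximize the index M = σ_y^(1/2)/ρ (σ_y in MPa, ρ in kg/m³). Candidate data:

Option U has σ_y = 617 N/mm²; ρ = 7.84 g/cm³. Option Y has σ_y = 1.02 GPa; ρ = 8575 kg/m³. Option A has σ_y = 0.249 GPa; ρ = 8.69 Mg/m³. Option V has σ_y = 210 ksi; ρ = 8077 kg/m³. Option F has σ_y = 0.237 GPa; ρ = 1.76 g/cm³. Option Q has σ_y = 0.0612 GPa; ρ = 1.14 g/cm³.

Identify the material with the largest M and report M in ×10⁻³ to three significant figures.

In SI units:
  option U: σ_y = 617.0 MPa, ρ = 7840 kg/m³
  option Y: σ_y = 1020 MPa, ρ = 8575 kg/m³
  option A: σ_y = 249.0 MPa, ρ = 8690 kg/m³
  option V: σ_y = 1448 MPa, ρ = 8077 kg/m³
  option F: σ_y = 237.0 MPa, ρ = 1760 kg/m³
  option Q: σ_y = 61.20 MPa, ρ = 1140 kg/m³
  option F: M = 8.75×10⁻³
  option Q: M = 6.86×10⁻³
  option V: M = 4.71×10⁻³
  option Y: M = 3.72×10⁻³
  option U: M = 3.17×10⁻³
  option A: M = 1.82×10⁻³
Option F ranks first.

option F, M = 8.75×10⁻³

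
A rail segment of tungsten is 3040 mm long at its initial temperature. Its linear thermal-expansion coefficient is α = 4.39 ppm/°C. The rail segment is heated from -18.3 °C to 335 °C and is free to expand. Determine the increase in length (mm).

4.72 mm

ΔT = 335 − (-18.3) = 353.3 K.
ΔL = α·L₀·ΔT = 4.39×10⁻⁶ × 3040 mm × 353.3 K = 4.72 mm.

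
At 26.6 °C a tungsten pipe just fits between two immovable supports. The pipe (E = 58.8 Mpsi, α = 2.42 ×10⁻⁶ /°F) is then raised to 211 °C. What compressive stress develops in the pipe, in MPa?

E = 58.8 Mpsi = 405.4 GPa.
α = 2.42×10⁻⁶/°F × 9/5 = 4.36×10⁻⁶/K.
ΔT = 184.4 K. Constrained thermal stress σ = E·α·ΔT = 405.4×10³ MPa × 4.36×10⁻⁶ × 184.4 = 326 MPa (compressive).

326 MPa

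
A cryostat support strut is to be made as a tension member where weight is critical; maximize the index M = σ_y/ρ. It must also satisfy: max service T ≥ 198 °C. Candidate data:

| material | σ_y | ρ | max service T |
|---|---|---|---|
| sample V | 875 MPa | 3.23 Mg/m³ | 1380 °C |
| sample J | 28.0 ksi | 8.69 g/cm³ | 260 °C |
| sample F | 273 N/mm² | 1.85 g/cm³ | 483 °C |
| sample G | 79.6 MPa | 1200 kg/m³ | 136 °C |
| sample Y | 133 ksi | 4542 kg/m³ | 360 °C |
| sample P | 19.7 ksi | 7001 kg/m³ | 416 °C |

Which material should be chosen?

Screen on constraints: max service T ≥ 198 °C. Survivors: sample V, sample J, sample F, sample Y, sample P.
Putting every candidate on a common basis:
  sample V: σ_y = 875.0 MPa, ρ = 3230 kg/m³
  sample J: σ_y = 193.1 MPa, ρ = 8690 kg/m³
  sample F: σ_y = 273.0 MPa, ρ = 1850 kg/m³
  sample Y: σ_y = 917.0 MPa, ρ = 4542 kg/m³
  sample P: σ_y = 135.8 MPa, ρ = 7001 kg/m³
  sample V: M = 271 kN·m/kg
  sample Y: M = 202 kN·m/kg
  sample F: M = 148 kN·m/kg
  sample J: M = 22.2 kN·m/kg
  sample P: M = 19.4 kN·m/kg
The maximum is for sample V.

sample V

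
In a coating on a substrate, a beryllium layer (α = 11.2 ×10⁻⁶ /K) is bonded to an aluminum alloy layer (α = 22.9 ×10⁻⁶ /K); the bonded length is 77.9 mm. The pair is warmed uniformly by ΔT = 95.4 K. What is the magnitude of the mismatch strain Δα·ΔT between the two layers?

1.12×10⁻³

Δα = |11.2 − 22.9|×10⁻⁶/K = 11.7×10⁻⁶/K.
Mismatch strain = Δα·ΔT = 11.7×10⁻⁶ × 95.4 = 1.12×10⁻³.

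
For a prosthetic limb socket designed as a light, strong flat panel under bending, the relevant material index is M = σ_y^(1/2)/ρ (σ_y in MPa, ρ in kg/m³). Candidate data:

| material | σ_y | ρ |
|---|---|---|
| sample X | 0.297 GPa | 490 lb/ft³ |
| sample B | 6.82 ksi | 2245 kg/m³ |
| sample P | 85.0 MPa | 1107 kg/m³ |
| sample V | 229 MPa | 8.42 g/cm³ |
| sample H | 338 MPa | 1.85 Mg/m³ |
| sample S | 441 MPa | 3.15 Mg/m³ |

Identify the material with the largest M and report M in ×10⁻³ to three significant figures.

sample H, M = 9.94×10⁻³

Putting every candidate on a common basis:
  sample X: σ_y = 297.0 MPa, ρ = 7849 kg/m³
  sample B: σ_y = 47.02 MPa, ρ = 2245 kg/m³
  sample P: σ_y = 85.00 MPa, ρ = 1107 kg/m³
  sample V: σ_y = 229.0 MPa, ρ = 8420 kg/m³
  sample H: σ_y = 338.0 MPa, ρ = 1850 kg/m³
  sample S: σ_y = 441.0 MPa, ρ = 3150 kg/m³
  sample H: M = 9.94×10⁻³
  sample P: M = 8.33×10⁻³
  sample S: M = 6.67×10⁻³
  sample B: M = 3.05×10⁻³
  sample X: M = 2.20×10⁻³
  sample V: M = 1.80×10⁻³
Sample H has the largest M.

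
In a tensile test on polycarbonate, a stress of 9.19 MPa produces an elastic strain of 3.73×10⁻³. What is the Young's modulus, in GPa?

E = σ/ε = 9.19 MPa / 3.73×10⁻³ = 2464 MPa = 2.46 GPa.

2.46 GPa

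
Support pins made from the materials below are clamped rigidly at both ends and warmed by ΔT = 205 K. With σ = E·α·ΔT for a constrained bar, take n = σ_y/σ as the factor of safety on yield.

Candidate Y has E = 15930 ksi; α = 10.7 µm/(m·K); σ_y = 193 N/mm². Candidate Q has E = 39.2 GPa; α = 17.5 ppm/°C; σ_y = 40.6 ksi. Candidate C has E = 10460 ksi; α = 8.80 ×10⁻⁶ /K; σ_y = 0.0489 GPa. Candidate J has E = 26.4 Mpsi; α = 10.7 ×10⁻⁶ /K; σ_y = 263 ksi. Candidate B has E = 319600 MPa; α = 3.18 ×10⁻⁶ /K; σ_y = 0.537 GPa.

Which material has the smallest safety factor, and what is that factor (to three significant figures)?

With everything in SI (GPa, ×10⁻⁶/K, MPa):
  candidate Y: E = 109.8, α = 10.7, σ_y = 193.0 → σ = 241 MPa, n = 0.801
  candidate Q: E = 39.20, α = 17.5, σ_y = 279.9 → σ = 141 MPa, n = 1.99
  candidate C: E = 72.12, α = 8.80, σ_y = 48.90 → σ = 130 MPa, n = 0.376
  candidate J: E = 182.0, α = 10.7, σ_y = 1813 → σ = 399 MPa, n = 4.54
  candidate B: E = 319.6, α = 3.18, σ_y = 537.0 → σ = 208 MPa, n = 2.58
Smallest n: candidate C with n = 0.376.

candidate C, n = 0.376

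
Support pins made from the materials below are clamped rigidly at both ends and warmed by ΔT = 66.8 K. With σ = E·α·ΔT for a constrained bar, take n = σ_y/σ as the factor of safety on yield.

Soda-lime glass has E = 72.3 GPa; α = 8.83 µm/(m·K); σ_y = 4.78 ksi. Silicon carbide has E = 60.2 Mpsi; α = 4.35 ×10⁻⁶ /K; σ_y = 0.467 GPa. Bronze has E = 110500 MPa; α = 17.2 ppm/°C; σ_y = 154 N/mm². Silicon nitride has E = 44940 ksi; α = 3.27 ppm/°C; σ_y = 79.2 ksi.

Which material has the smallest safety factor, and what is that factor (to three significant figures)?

In consistent units (E in GPa, α in ×10⁻⁶/K, σ_y in MPa):
  soda-lime glass: E = 72.30, α = 8.83, σ_y = 32.96 → σ = 42.6 MPa, n = 0.773
  silicon carbide: E = 415.1, α = 4.35, σ_y = 467.0 → σ = 121 MPa, n = 3.87
  bronze: E = 110.5, α = 17.2, σ_y = 154.0 → σ = 127 MPa, n = 1.21
  silicon nitride: E = 309.9, α = 3.27, σ_y = 546.1 → σ = 67.7 MPa, n = 8.07
Smallest n: soda-lime glass with n = 0.773.

soda-lime glass, n = 0.773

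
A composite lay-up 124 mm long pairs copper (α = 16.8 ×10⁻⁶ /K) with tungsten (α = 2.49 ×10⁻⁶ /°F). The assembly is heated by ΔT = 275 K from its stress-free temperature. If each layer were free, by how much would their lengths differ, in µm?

420 µm

tungsten: α = 2.49×10⁻⁶/°F × 9/5 = 4.48×10⁻⁶/K.
Δα = |16.8 − 4.48|×10⁻⁶/K = 12.3×10⁻⁶/K.
ΔL_mismatch = Δα·L·ΔT = 12.3×10⁻⁶ × 124.0 mm × 275.0 K = 420 µm.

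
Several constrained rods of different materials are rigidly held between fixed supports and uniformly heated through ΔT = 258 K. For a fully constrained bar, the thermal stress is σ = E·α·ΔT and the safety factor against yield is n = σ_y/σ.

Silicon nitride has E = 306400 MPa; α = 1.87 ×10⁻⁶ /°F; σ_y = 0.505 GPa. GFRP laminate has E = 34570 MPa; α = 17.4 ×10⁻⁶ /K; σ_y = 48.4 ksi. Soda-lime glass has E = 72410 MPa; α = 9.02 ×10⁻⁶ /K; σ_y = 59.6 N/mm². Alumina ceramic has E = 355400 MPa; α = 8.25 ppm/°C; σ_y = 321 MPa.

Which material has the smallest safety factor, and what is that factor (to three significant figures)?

Per material, after unit conversion:
  silicon nitride: E = 306.4, α = 3.37, σ_y = 505.0 → σ = 266 MPa, n = 1.90
  GFRP laminate: E = 34.57, α = 17.4, σ_y = 333.7 → σ = 155 MPa, n = 2.15
  soda-lime glass: E = 72.41, α = 9.02, σ_y = 59.60 → σ = 169 MPa, n = 0.354
  alumina ceramic: E = 355.4, α = 8.25, σ_y = 321.0 → σ = 756 MPa, n = 0.424
Smallest n: soda-lime glass with n = 0.354.

soda-lime glass, n = 0.354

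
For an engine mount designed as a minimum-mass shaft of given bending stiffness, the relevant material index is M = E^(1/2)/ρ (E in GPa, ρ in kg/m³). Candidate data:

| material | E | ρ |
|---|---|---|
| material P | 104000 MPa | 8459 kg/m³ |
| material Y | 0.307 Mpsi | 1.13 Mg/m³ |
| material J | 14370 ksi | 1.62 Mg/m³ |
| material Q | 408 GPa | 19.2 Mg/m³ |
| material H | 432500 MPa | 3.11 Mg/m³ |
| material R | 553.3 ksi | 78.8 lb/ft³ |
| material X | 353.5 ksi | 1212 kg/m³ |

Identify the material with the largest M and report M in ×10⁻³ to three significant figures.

material H, M = 6.69×10⁻³

Putting every candidate on a common basis:
  material P: E = 104.0 GPa, ρ = 8459 kg/m³
  material Y: E = 2.117 GPa, ρ = 1130 kg/m³
  material J: E = 99.08 GPa, ρ = 1620 kg/m³
  material Q: E = 408.0 GPa, ρ = 19200 kg/m³
  material H: E = 432.5 GPa, ρ = 3110 kg/m³
  material R: E = 3.815 GPa, ρ = 1262 kg/m³
  material X: E = 2.437 GPa, ρ = 1212 kg/m³
  material H: M = 6.69×10⁻³
  material J: M = 6.14×10⁻³
  material R: M = 1.55×10⁻³
  material X: M = 1.29×10⁻³
  material Y: M = 1.29×10⁻³
  material P: M = 1.21×10⁻³
  material Q: M = 1.05×10⁻³
Material H ranks first.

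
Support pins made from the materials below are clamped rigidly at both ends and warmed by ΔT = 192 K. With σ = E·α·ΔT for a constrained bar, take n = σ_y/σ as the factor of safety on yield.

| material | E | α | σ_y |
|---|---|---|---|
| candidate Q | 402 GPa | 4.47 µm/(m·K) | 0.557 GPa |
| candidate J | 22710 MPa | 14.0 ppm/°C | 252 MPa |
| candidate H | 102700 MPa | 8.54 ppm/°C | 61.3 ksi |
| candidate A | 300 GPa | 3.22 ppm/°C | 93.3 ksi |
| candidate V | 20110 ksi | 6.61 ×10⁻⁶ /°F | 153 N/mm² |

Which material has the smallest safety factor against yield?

candidate V

Converting E to GPa, α to ×10⁻⁶/K, σ_y to MPa, then σ and n for each:
  candidate Q: E = 402.0, α = 4.47, σ_y = 557.0 → σ = 345 MPa, n = 1.61
  candidate J: E = 22.71, α = 14.0, σ_y = 252.0 → σ = 61.0 MPa, n = 4.13
  candidate H: E = 102.7, α = 8.54, σ_y = 422.6 → σ = 168 MPa, n = 2.51
  candidate A: E = 300.0, α = 3.22, σ_y = 643.3 → σ = 185 MPa, n = 3.47
  candidate V: E = 138.7, α = 11.9, σ_y = 153.0 → σ = 317 MPa, n = 0.483
The minimum is candidate V at n = 0.483.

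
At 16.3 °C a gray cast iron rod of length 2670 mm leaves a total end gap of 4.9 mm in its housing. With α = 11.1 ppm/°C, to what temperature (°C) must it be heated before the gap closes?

α·L₀·ΔT = 4.9 mm ⇒ ΔT = 4.9 / (11.1×10⁻⁶ × 2670.0) = 165.3 K.
T = 16.3 + 165.3 = 181.6 °C.

182 °C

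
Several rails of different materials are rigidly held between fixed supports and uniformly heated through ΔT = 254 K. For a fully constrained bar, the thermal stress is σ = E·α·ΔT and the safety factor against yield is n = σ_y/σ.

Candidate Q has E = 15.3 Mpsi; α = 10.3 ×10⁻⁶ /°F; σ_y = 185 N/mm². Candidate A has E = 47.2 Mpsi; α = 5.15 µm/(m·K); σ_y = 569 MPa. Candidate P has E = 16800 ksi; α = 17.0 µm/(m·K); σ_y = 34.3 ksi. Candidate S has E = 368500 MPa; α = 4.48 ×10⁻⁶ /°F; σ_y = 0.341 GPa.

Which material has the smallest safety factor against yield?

candidate Q

Converting E to GPa, α to ×10⁻⁶/K, σ_y to MPa, then σ and n for each:
  candidate Q: E = 105.5, α = 18.5, σ_y = 185.0 → σ = 497 MPa, n = 0.372
  candidate A: E = 325.4, α = 5.15, σ_y = 569.0 → σ = 426 MPa, n = 1.34
  candidate P: E = 115.8, α = 17.0, σ_y = 236.5 → σ = 500 MPa, n = 0.473
  candidate S: E = 368.5, α = 8.06, σ_y = 341.0 → σ = 755 MPa, n = 0.452
Candidate Q has the lowest safety factor, n = 0.372.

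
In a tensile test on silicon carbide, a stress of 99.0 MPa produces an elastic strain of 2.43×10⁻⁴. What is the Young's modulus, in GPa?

E = σ/ε = 99.0 MPa / 2.43×10⁻⁴ = 407400 MPa = 407 GPa.

407 GPa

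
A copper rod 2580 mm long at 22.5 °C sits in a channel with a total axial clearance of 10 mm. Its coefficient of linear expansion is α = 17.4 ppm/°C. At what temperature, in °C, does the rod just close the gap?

245 °C

α·L₀·ΔT = 10.0 mm ⇒ ΔT = 10.0 / (17.4×10⁻⁶ × 2580.0) = 222.8 K.
T = 22.5 + 222.8 = 245.3 °C.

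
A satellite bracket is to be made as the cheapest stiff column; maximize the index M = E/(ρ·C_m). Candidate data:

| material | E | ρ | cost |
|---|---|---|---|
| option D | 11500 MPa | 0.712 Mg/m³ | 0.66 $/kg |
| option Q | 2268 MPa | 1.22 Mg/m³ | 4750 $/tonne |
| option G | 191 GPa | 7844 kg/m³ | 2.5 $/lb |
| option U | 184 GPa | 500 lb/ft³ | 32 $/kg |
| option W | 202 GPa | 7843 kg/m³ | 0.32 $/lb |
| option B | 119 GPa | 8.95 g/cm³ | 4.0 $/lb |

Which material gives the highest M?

option W

Normalizing units and computing the index:
  option D: E = 11.50 GPa, ρ = 712.0 kg/m³, cost = 0.6600 $/kg
  option Q: E = 2.268 GPa, ρ = 1220 kg/m³, cost = 4.750 $/kg
  option G: E = 191.0 GPa, ρ = 7844 kg/m³, cost = 5.511 $/kg
  option U: E = 184.0 GPa, ρ = 8009 kg/m³, cost = 32.00 $/kg
  option W: E = 202.0 GPa, ρ = 7843 kg/m³, cost = 0.7055 $/kg
  option B: E = 119.0 GPa, ρ = 8950 kg/m³, cost = 8.818 $/kg
  option W: M = 36.5 MN·m per $
  option D: M = 24.5 MN·m per $
  option G: M = 4.42 MN·m per $
  option B: M = 1.51 MN·m per $
  option U: M = 0.718 MN·m per $
  option Q: M = 0.391 MN·m per $
The maximum is for option W.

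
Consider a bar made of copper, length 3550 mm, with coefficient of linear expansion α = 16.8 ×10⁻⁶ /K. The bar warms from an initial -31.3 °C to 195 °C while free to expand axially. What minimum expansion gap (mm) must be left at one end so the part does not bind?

ΔT = 195 − (-31.3) = 226.3 K.
ΔL = α·L₀·ΔT = 16.8×10⁻⁶ × 3550 mm × 226.3 K = 13.5 mm.

13.5 mm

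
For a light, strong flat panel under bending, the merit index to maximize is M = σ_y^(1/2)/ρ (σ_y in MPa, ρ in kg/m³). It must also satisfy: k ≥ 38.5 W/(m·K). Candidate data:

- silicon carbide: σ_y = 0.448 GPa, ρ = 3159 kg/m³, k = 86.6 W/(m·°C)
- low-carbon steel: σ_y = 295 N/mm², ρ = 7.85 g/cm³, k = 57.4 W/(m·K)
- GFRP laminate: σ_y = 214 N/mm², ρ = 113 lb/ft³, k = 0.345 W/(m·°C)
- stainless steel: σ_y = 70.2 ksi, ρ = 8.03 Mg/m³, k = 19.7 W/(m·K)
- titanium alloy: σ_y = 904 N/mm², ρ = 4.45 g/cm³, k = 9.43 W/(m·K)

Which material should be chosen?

silicon carbide

Screen on constraints: k ≥ 38.5 W/(m·K). Survivors: silicon carbide, low-carbon steel.
Convert each candidate to consistent units, then evaluate M:
  silicon carbide: σ_y = 448.0 MPa, ρ = 3159 kg/m³
  low-carbon steel: σ_y = 295.0 MPa, ρ = 7850 kg/m³
  silicon carbide: M = 6.70×10⁻³
  low-carbon steel: M = 2.19×10⁻³
Silicon carbide has the largest M.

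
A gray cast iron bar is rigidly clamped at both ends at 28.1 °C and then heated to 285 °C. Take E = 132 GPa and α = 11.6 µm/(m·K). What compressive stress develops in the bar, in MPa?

ΔT = 256.9 K. Constrained thermal stress σ = E·α·ΔT = 132.0×10³ MPa × 11.6×10⁻⁶ × 256.9 = 393 MPa (compressive).

393 MPa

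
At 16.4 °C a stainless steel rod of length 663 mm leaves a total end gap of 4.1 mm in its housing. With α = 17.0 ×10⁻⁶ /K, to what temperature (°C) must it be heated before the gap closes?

α·L₀·ΔT = 4.1 mm ⇒ ΔT = 4.1 / (17.0×10⁻⁶ × 663.0) = 363.8 K.
T = 16.4 + 363.8 = 380.2 °C.

380 °C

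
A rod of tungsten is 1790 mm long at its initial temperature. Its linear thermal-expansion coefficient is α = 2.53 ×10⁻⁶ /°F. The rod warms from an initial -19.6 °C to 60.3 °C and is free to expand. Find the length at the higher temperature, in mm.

1790.7 mm

Convert α: 2.53×10⁻⁶/°F × (9/5) = 4.55×10⁻⁶/K.
ΔT = 60.3 − (-19.6) = 79.90 K.
ΔL = α·L₀·ΔT = 4.55×10⁻⁶ × 1790 mm × 79.90 K = 0.651 mm.
L = L₀ + ΔL = 1790 + 0.651 = 1790.7 mm.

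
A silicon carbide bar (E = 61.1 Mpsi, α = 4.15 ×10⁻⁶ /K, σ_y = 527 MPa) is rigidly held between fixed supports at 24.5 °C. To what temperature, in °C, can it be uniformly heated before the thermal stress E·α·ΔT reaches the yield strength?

326 °C

E = 61.1 Mpsi = 421.3 GPa.
E·α·ΔT = 527.0 MPa ⇒ ΔT = 527.0 / (421.3×10³ × 4.15×10⁻⁶) = 301.4 K.
T = 24.5 + 301.4 = 325.9 °C.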